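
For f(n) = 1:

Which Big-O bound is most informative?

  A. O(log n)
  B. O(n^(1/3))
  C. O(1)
C

f(n) = 1 is O(1).
All listed options are valid Big-O bounds (upper bounds),
but O(1) is the tightest (smallest valid bound).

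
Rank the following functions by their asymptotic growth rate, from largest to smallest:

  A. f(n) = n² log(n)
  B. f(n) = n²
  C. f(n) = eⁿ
C > A > B

Comparing growth rates:
C = eⁿ is O(eⁿ)
A = n² log(n) is O(n² log n)
B = n² is O(n²)

Therefore, the order from fastest to slowest is: C > A > B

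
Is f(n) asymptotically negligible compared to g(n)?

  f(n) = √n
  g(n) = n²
True

f(n) = √n is O(√n), and g(n) = n² is O(n²).
Since O(√n) grows strictly slower than O(n²), f(n) = o(g(n)) is true.
This means lim(n→∞) f(n)/g(n) = 0.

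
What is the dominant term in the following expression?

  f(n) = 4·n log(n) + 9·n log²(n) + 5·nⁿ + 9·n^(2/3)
5·nⁿ

Looking at each term:
  - 4·n log(n) is O(n log n)
  - 9·n log²(n) is O(n log² n)
  - 5·nⁿ is O(nⁿ)
  - 9·n^(2/3) is O(n^(2/3))

The term 5·nⁿ (O(nⁿ)) grows fastest and dominates all others.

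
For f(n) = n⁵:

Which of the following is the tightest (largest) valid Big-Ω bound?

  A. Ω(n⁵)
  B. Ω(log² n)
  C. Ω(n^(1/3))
A

f(n) = n⁵ is Ω(n⁵).
All listed options are valid Big-Ω bounds (lower bounds),
but Ω(n⁵) is the tightest (largest valid bound).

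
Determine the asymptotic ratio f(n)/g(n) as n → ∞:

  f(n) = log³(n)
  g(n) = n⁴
0

Since log³(n) (O(log³ n)) grows slower than n⁴ (O(n⁴)),
the ratio f(n)/g(n) → 0 as n → ∞.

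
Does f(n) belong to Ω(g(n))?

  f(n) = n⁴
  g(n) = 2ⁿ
False

f(n) = n⁴ is O(n⁴), and g(n) = 2ⁿ is O(2ⁿ).
Since O(n⁴) grows slower than O(2ⁿ), f(n) = Ω(g(n)) is false.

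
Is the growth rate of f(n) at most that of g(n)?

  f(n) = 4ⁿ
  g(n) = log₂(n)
False

f(n) = 4ⁿ is O(4ⁿ), and g(n) = log₂(n) is O(log n).
Since O(4ⁿ) grows faster than O(log n), f(n) = O(g(n)) is false.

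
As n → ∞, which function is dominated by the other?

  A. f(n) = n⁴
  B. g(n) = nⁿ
A

f(n) = n⁴ is O(n⁴), while g(n) = nⁿ is O(nⁿ).
Since O(n⁴) grows slower than O(nⁿ), f(n) is dominated.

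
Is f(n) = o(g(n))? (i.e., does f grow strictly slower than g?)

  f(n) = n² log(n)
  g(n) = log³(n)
False

f(n) = n² log(n) is O(n² log n), and g(n) = log³(n) is O(log³ n).
Since O(n² log n) grows faster than or equal to O(log³ n), f(n) = o(g(n)) is false.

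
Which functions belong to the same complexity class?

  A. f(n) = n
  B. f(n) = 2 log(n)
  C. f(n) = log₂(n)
B and C

Examining each function:
  A. n is O(n)
  B. 2 log(n) is O(log n)
  C. log₂(n) is O(log n)

Functions B and C both have the same complexity class.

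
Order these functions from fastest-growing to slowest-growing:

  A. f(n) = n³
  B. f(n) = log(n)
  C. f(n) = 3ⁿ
C > A > B

Comparing growth rates:
C = 3ⁿ is O(3ⁿ)
A = n³ is O(n³)
B = log(n) is O(log n)

Therefore, the order from fastest to slowest is: C > A > B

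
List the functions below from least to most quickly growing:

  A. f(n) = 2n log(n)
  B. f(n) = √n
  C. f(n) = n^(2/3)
B < C < A

Comparing growth rates:
B = √n is O(√n)
C = n^(2/3) is O(n^(2/3))
A = 2n log(n) is O(n log n)

Therefore, the order from slowest to fastest is: B < C < A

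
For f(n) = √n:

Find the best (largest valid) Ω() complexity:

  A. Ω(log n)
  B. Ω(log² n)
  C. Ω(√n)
C

f(n) = √n is Ω(√n).
All listed options are valid Big-Ω bounds (lower bounds),
but Ω(√n) is the tightest (largest valid bound).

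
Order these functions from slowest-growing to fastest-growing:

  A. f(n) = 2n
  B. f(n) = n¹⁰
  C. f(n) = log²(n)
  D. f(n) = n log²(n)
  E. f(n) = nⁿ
C < A < D < B < E

Comparing growth rates:
C = log²(n) is O(log² n)
A = 2n is O(n)
D = n log²(n) is O(n log² n)
B = n¹⁰ is O(n¹⁰)
E = nⁿ is O(nⁿ)

Therefore, the order from slowest to fastest is: C < A < D < B < E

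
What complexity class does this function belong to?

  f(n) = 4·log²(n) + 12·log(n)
O(log² n)

The dominant term in 4·log²(n) + 12·log(n) is 4·log²(n), which is Θ(log² n).
Lower-order terms (12·log(n)) are asymptotically negligible.
Constants are absorbed, so the tightest bound is O(log² n).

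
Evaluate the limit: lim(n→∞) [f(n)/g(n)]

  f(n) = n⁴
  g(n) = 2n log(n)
∞

Since n⁴ (O(n⁴)) grows faster than 2n log(n) (O(n log n)),
the ratio f(n)/g(n) → ∞ as n → ∞.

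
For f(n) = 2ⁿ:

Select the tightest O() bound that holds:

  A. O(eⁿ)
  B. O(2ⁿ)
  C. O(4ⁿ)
B

f(n) = 2ⁿ is O(2ⁿ).
All listed options are valid Big-O bounds (upper bounds),
but O(2ⁿ) is the tightest (smallest valid bound).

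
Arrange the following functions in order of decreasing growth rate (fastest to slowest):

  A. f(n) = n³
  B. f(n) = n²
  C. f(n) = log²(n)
A > B > C

Comparing growth rates:
A = n³ is O(n³)
B = n² is O(n²)
C = log²(n) is O(log² n)

Therefore, the order from fastest to slowest is: A > B > C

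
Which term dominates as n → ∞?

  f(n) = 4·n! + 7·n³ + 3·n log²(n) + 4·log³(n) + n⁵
4·n!

Looking at each term:
  - 4·n! is O(n!)
  - 7·n³ is O(n³)
  - 3·n log²(n) is O(n log² n)
  - 4·log³(n) is O(log³ n)
  - n⁵ is O(n⁵)

The term 4·n! (O(n!)) grows fastest and dominates all others.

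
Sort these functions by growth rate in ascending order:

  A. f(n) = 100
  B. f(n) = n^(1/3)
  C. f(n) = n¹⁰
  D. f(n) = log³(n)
A < D < B < C

Comparing growth rates:
A = 100 is O(1)
D = log³(n) is O(log³ n)
B = n^(1/3) is O(n^(1/3))
C = n¹⁰ is O(n¹⁰)

Therefore, the order from slowest to fastest is: A < D < B < C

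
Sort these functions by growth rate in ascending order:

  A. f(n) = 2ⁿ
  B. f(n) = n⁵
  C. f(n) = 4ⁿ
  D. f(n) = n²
D < B < A < C

Comparing growth rates:
D = n² is O(n²)
B = n⁵ is O(n⁵)
A = 2ⁿ is O(2ⁿ)
C = 4ⁿ is O(4ⁿ)

Therefore, the order from slowest to fastest is: D < B < A < C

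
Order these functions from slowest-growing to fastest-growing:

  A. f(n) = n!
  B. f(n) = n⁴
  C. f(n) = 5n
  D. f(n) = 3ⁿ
C < B < D < A

Comparing growth rates:
C = 5n is O(n)
B = n⁴ is O(n⁴)
D = 3ⁿ is O(3ⁿ)
A = n! is O(n!)

Therefore, the order from slowest to fastest is: C < B < D < A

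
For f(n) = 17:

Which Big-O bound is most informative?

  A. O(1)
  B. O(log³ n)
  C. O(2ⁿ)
A

f(n) = 17 is O(1).
All listed options are valid Big-O bounds (upper bounds),
but O(1) is the tightest (smallest valid bound).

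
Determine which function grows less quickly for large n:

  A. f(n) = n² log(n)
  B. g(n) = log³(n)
B

f(n) = n² log(n) is O(n² log n), while g(n) = log³(n) is O(log³ n).
Since O(log³ n) grows slower than O(n² log n), g(n) is dominated.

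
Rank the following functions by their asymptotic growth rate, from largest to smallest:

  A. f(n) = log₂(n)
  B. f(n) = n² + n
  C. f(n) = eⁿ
C > B > A

Comparing growth rates:
C = eⁿ is O(eⁿ)
B = n² + n is O(n²)
A = log₂(n) is O(log n)

Therefore, the order from fastest to slowest is: C > B > A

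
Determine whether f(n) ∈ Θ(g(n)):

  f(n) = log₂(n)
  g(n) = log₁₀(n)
True

f(n) = log₂(n) and g(n) = log₁₀(n) are both O(log n).
Since they have the same asymptotic growth rate, f(n) = Θ(g(n)) is true.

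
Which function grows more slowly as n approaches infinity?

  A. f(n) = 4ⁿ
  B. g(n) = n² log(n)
B

f(n) = 4ⁿ is O(4ⁿ), while g(n) = n² log(n) is O(n² log n).
Since O(n² log n) grows slower than O(4ⁿ), g(n) is dominated.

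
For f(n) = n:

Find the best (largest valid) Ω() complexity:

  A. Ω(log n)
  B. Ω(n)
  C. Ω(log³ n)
B

f(n) = n is Ω(n).
All listed options are valid Big-Ω bounds (lower bounds),
but Ω(n) is the tightest (largest valid bound).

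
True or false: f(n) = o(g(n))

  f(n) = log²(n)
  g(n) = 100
False

f(n) = log²(n) is O(log² n), and g(n) = 100 is O(1).
Since O(log² n) grows faster than or equal to O(1), f(n) = o(g(n)) is false.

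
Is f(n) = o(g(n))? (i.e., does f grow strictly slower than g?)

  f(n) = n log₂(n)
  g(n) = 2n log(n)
False

f(n) = n log₂(n) is O(n log n), and g(n) = 2n log(n) is O(n log n).
Since they have the same growth rate, f(n) = o(g(n)) is false.
(f = o(g) requires f to grow strictly slower, not equal.)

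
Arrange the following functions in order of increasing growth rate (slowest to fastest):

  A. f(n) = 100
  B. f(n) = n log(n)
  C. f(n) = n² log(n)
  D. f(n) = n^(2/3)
A < D < B < C

Comparing growth rates:
A = 100 is O(1)
D = n^(2/3) is O(n^(2/3))
B = n log(n) is O(n log n)
C = n² log(n) is O(n² log n)

Therefore, the order from slowest to fastest is: A < D < B < C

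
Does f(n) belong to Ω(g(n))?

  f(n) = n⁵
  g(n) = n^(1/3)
True

f(n) = n⁵ is O(n⁵), and g(n) = n^(1/3) is O(n^(1/3)).
Since O(n⁵) grows at least as fast as O(n^(1/3)), f(n) = Ω(g(n)) is true.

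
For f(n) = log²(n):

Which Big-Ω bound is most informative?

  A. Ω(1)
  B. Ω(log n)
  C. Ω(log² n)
C

f(n) = log²(n) is Ω(log² n).
All listed options are valid Big-Ω bounds (lower bounds),
but Ω(log² n) is the tightest (largest valid bound).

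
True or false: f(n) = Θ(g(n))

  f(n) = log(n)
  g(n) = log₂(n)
True

f(n) = log(n) and g(n) = log₂(n) are both O(log n).
Since they have the same asymptotic growth rate, f(n) = Θ(g(n)) is true.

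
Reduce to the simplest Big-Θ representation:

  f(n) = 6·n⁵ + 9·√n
Θ(n⁵)

Order the terms by growth rate: 9·√n ≺ 6·n⁵.
The fastest-growing term 6·n⁵ dominates as n → ∞; dropping its constant factor gives Θ(n⁵).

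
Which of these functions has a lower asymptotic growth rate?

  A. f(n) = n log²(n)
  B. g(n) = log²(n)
B

f(n) = n log²(n) is O(n log² n), while g(n) = log²(n) is O(log² n).
Since O(log² n) grows slower than O(n log² n), g(n) is dominated.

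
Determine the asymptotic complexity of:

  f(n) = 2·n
O(n)

The dominant term in 2·n is 2·n, which is Θ(n).
Constants are absorbed, so the tightest bound is O(n).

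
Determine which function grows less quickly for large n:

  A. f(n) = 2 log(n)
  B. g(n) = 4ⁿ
A

f(n) = 2 log(n) is O(log n), while g(n) = 4ⁿ is O(4ⁿ).
Since O(log n) grows slower than O(4ⁿ), f(n) is dominated.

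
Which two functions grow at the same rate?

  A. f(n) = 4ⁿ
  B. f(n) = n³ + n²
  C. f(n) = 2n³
B and C

Examining each function:
  A. 4ⁿ is O(4ⁿ)
  B. n³ + n² is O(n³)
  C. 2n³ is O(n³)

Functions B and C both have the same complexity class.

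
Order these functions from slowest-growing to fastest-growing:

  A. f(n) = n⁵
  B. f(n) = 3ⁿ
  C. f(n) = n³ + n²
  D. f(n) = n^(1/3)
D < C < A < B

Comparing growth rates:
D = n^(1/3) is O(n^(1/3))
C = n³ + n² is O(n³)
A = n⁵ is O(n⁵)
B = 3ⁿ is O(3ⁿ)

Therefore, the order from slowest to fastest is: D < C < A < B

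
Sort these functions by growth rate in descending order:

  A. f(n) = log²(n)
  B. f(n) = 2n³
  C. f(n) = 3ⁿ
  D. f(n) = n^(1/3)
C > B > D > A

Comparing growth rates:
C = 3ⁿ is O(3ⁿ)
B = 2n³ is O(n³)
D = n^(1/3) is O(n^(1/3))
A = log²(n) is O(log² n)

Therefore, the order from fastest to slowest is: C > B > D > A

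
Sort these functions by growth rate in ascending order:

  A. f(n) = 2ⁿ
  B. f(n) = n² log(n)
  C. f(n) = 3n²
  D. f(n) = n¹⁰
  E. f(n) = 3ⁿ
C < B < D < A < E

Comparing growth rates:
C = 3n² is O(n²)
B = n² log(n) is O(n² log n)
D = n¹⁰ is O(n¹⁰)
A = 2ⁿ is O(2ⁿ)
E = 3ⁿ is O(3ⁿ)

Therefore, the order from slowest to fastest is: C < B < D < A < E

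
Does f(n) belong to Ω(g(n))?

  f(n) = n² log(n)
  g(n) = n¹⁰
False

f(n) = n² log(n) is O(n² log n), and g(n) = n¹⁰ is O(n¹⁰).
Since O(n² log n) grows slower than O(n¹⁰), f(n) = Ω(g(n)) is false.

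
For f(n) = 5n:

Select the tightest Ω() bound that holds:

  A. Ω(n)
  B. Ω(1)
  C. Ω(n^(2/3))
A

f(n) = 5n is Ω(n).
All listed options are valid Big-Ω bounds (lower bounds),
but Ω(n) is the tightest (largest valid bound).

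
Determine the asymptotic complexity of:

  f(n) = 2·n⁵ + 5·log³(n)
O(n⁵)

The dominant term in 2·n⁵ + 5·log³(n) is 2·n⁵, which is Θ(n⁵).
Lower-order terms (5·log³(n)) are asymptotically negligible.
Constants are absorbed, so the tightest bound is O(n⁵).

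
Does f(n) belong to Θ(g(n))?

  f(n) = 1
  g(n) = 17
True

f(n) = 1 and g(n) = 17 are both O(1).
Since they have the same asymptotic growth rate, f(n) = Θ(g(n)) is true.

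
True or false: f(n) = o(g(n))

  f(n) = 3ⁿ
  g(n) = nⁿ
True

f(n) = 3ⁿ is O(3ⁿ), and g(n) = nⁿ is O(nⁿ).
Since O(3ⁿ) grows strictly slower than O(nⁿ), f(n) = o(g(n)) is true.
This means lim(n→∞) f(n)/g(n) = 0.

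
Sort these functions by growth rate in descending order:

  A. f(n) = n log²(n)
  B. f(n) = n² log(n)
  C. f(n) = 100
B > A > C

Comparing growth rates:
B = n² log(n) is O(n² log n)
A = n log²(n) is O(n log² n)
C = 100 is O(1)

Therefore, the order from fastest to slowest is: B > A > C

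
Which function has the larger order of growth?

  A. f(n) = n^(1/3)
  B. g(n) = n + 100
B

f(n) = n^(1/3) is O(n^(1/3)), while g(n) = n + 100 is O(n).
Since O(n) grows faster than O(n^(1/3)), g(n) dominates.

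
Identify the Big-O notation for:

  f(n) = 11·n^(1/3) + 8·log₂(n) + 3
O(n^(1/3))

The dominant term in 11·n^(1/3) + 8·log₂(n) + 3 is 11·n^(1/3), which is Θ(n^(1/3)).
Lower-order terms (8·log₂(n), 3) are asymptotically negligible.
Constants are absorbed, so the tightest bound is O(n^(1/3)).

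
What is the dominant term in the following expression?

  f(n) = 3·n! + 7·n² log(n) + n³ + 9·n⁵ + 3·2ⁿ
3·n!

Looking at each term:
  - 3·n! is O(n!)
  - 7·n² log(n) is O(n² log n)
  - n³ is O(n³)
  - 9·n⁵ is O(n⁵)
  - 3·2ⁿ is O(2ⁿ)

The term 3·n! (O(n!)) grows fastest and dominates all others.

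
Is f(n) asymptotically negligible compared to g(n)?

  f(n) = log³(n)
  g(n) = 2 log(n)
False

f(n) = log³(n) is O(log³ n), and g(n) = 2 log(n) is O(log n).
Since O(log³ n) grows faster than or equal to O(log n), f(n) = o(g(n)) is false.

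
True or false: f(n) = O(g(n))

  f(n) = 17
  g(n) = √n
True

f(n) = 17 is O(1), and g(n) = √n is O(√n).
Since O(1) ⊆ O(√n) (f grows no faster than g), f(n) = O(g(n)) is true.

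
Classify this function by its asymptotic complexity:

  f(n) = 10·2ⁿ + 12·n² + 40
O(2ⁿ)

The dominant term in 10·2ⁿ + 12·n² + 40 is 10·2ⁿ, which is Θ(2ⁿ).
Lower-order terms (12·n², 40) are asymptotically negligible.
Constants are absorbed, so the tightest bound is O(2ⁿ).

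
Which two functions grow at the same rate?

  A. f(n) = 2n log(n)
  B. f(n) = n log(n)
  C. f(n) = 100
A and B

Examining each function:
  A. 2n log(n) is O(n log n)
  B. n log(n) is O(n log n)
  C. 100 is O(1)

Functions A and B both have the same complexity class.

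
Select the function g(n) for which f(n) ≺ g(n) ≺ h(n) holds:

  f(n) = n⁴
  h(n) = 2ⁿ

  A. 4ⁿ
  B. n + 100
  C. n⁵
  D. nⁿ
C

We need g(n) with n⁴ = o(g(n)) and g(n) = o(2ⁿ), i.e. O(n⁴) ≺ g ≺ O(2ⁿ).
Check each option:
  A. 4ⁿ — O(4ⁿ) does not grow strictly slower than h(n)
  B. n + 100 — O(n) does not grow strictly faster than f(n)
  C. n⁵ — O(n⁵) is strictly between O(n⁴) and O(2ⁿ) ✓
  D. nⁿ — O(nⁿ) does not grow strictly slower than h(n)

Only option C (n⁵) lies strictly between.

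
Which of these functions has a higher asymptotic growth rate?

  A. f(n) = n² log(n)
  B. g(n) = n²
A

f(n) = n² log(n) is O(n² log n), while g(n) = n² is O(n²).
Since O(n² log n) grows faster than O(n²), f(n) dominates.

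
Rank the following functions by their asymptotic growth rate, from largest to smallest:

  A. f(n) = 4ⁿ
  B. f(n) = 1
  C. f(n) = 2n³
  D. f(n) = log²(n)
A > C > D > B

Comparing growth rates:
A = 4ⁿ is O(4ⁿ)
C = 2n³ is O(n³)
D = log²(n) is O(log² n)
B = 1 is O(1)

Therefore, the order from fastest to slowest is: A > C > D > B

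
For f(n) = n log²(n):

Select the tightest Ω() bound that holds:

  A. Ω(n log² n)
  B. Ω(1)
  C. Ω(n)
A

f(n) = n log²(n) is Ω(n log² n).
All listed options are valid Big-Ω bounds (lower bounds),
but Ω(n log² n) is the tightest (largest valid bound).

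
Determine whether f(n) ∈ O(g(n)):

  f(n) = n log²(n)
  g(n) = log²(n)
False

f(n) = n log²(n) is O(n log² n), and g(n) = log²(n) is O(log² n).
Since O(n log² n) grows faster than O(log² n), f(n) = O(g(n)) is false.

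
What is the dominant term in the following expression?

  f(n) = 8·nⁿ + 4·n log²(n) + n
8·nⁿ

Looking at each term:
  - 8·nⁿ is O(nⁿ)
  - 4·n log²(n) is O(n log² n)
  - n is O(n)

The term 8·nⁿ (O(nⁿ)) grows fastest and dominates all others.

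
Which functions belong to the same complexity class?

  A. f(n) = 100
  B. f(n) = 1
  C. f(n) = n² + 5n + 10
A and B

Examining each function:
  A. 100 is O(1)
  B. 1 is O(1)
  C. n² + 5n + 10 is O(n²)

Functions A and B both have the same complexity class.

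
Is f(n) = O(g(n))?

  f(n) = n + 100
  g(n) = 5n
True

f(n) = n + 100 and g(n) = 5n are both O(n).
Big-O permits equal growth rates (f ≤ c·g for some c), so f(n) = O(g(n)) is true.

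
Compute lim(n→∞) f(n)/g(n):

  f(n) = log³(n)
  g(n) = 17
∞

Since log³(n) (O(log³ n)) grows faster than 17 (O(1)),
the ratio f(n)/g(n) → ∞ as n → ∞.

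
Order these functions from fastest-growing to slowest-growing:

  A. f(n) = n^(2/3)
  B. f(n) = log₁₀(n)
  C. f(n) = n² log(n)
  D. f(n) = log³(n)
C > A > D > B

Comparing growth rates:
C = n² log(n) is O(n² log n)
A = n^(2/3) is O(n^(2/3))
D = log³(n) is O(log³ n)
B = log₁₀(n) is O(log n)

Therefore, the order from fastest to slowest is: C > A > D > B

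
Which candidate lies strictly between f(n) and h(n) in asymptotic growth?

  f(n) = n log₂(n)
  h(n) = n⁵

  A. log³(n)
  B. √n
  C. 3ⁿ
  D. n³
D

We need g(n) with n log₂(n) = o(g(n)) and g(n) = o(n⁵), i.e. O(n log n) ≺ g ≺ O(n⁵).
Check each option:
  A. log³(n) — O(log³ n) does not grow strictly faster than f(n)
  B. √n — O(√n) does not grow strictly faster than f(n)
  C. 3ⁿ — O(3ⁿ) does not grow strictly slower than h(n)
  D. n³ — O(n³) is strictly between O(n log n) and O(n⁵) ✓

Only option D (n³) lies strictly between.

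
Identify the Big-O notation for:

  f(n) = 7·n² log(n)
O(n² log n)

The dominant term in 7·n² log(n) is 7·n² log(n), which is Θ(n² log n).
Constants are absorbed, so the tightest bound is O(n² log n).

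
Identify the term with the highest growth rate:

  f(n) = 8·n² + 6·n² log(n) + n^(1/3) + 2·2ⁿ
2·2ⁿ

Looking at each term:
  - 8·n² is O(n²)
  - 6·n² log(n) is O(n² log n)
  - n^(1/3) is O(n^(1/3))
  - 2·2ⁿ is O(2ⁿ)

The term 2·2ⁿ (O(2ⁿ)) grows fastest and dominates all others.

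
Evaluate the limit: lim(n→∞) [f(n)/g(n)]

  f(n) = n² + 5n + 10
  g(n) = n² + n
1

Since n² + 5n + 10 and n² + n have the same growth rate (O(n²)),
the ratio converges to a constant: 1.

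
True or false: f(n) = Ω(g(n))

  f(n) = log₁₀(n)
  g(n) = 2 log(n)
True

f(n) = log₁₀(n) and g(n) = 2 log(n) are both O(log n).
Big-Ω permits equal growth rates (f ≥ c·g for some c > 0), so f(n) = Ω(g(n)) is true.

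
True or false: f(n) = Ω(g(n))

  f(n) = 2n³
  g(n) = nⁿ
False

f(n) = 2n³ is O(n³), and g(n) = nⁿ is O(nⁿ).
Since O(n³) grows slower than O(nⁿ), f(n) = Ω(g(n)) is false.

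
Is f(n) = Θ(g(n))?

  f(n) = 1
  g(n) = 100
True

f(n) = 1 and g(n) = 100 are both O(1).
Since they have the same asymptotic growth rate, f(n) = Θ(g(n)) is true.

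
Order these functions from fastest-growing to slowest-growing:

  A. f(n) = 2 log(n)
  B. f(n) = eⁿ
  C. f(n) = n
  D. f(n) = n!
D > B > C > A

Comparing growth rates:
D = n! is O(n!)
B = eⁿ is O(eⁿ)
C = n is O(n)
A = 2 log(n) is O(log n)

Therefore, the order from fastest to slowest is: D > B > C > A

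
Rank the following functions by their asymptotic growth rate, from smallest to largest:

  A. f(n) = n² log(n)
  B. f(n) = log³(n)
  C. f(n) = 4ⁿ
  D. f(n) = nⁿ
B < A < C < D

Comparing growth rates:
B = log³(n) is O(log³ n)
A = n² log(n) is O(n² log n)
C = 4ⁿ is O(4ⁿ)
D = nⁿ is O(nⁿ)

Therefore, the order from slowest to fastest is: B < A < C < D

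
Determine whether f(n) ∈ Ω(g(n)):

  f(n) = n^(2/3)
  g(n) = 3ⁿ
False

f(n) = n^(2/3) is O(n^(2/3)), and g(n) = 3ⁿ is O(3ⁿ).
Since O(n^(2/3)) grows slower than O(3ⁿ), f(n) = Ω(g(n)) is false.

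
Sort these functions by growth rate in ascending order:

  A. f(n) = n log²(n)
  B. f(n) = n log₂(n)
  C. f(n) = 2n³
B < A < C

Comparing growth rates:
B = n log₂(n) is O(n log n)
A = n log²(n) is O(n log² n)
C = 2n³ is O(n³)

Therefore, the order from slowest to fastest is: B < A < C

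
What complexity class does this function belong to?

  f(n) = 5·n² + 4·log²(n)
O(n²)

The dominant term in 5·n² + 4·log²(n) is 5·n², which is Θ(n²).
Lower-order terms (4·log²(n)) are asymptotically negligible.
Constants are absorbed, so the tightest bound is O(n²).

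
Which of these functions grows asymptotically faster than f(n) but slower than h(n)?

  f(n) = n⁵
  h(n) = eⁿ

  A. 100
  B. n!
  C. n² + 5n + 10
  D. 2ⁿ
D

We need g(n) with n⁵ = o(g(n)) and g(n) = o(eⁿ), i.e. O(n⁵) ≺ g ≺ O(eⁿ).
Check each option:
  A. 100 — O(1) does not grow strictly faster than f(n)
  B. n! — O(n!) does not grow strictly slower than h(n)
  C. n² + 5n + 10 — O(n²) does not grow strictly faster than f(n)
  D. 2ⁿ — O(2ⁿ) is strictly between O(n⁵) and O(eⁿ) ✓

Only option D (2ⁿ) lies strictly between.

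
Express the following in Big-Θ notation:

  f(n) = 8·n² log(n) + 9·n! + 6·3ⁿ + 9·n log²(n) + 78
Θ(n!)

Order the terms by growth rate: 78 ≺ 9·n log²(n) ≺ 8·n² log(n) ≺ 6·3ⁿ ≺ 9·n!.
The fastest-growing term 9·n! dominates as n → ∞; dropping its constant factor gives Θ(n!).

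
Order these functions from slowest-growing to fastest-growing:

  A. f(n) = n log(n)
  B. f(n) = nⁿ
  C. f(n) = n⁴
A < C < B

Comparing growth rates:
A = n log(n) is O(n log n)
C = n⁴ is O(n⁴)
B = nⁿ is O(nⁿ)

Therefore, the order from slowest to fastest is: A < C < B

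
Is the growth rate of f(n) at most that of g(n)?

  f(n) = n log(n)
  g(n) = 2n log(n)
True

f(n) = n log(n) and g(n) = 2n log(n) are both O(n log n).
Big-O permits equal growth rates (f ≤ c·g for some c), so f(n) = O(g(n)) is true.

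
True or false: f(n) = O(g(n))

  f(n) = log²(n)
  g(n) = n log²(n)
True

f(n) = log²(n) is O(log² n), and g(n) = n log²(n) is O(n log² n).
Since O(log² n) ⊆ O(n log² n) (f grows no faster than g), f(n) = O(g(n)) is true.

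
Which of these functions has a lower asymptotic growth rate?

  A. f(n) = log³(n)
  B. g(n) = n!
A

f(n) = log³(n) is O(log³ n), while g(n) = n! is O(n!).
Since O(log³ n) grows slower than O(n!), f(n) is dominated.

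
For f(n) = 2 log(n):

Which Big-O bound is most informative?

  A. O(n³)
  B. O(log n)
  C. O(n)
B

f(n) = 2 log(n) is O(log n).
All listed options are valid Big-O bounds (upper bounds),
but O(log n) is the tightest (smallest valid bound).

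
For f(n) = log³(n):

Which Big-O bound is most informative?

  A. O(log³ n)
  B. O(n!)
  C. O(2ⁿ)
A

f(n) = log³(n) is O(log³ n).
All listed options are valid Big-O bounds (upper bounds),
but O(log³ n) is the tightest (smallest valid bound).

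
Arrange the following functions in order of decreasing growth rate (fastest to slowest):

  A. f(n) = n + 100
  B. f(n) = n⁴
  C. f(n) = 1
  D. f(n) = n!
D > B > A > C

Comparing growth rates:
D = n! is O(n!)
B = n⁴ is O(n⁴)
A = n + 100 is O(n)
C = 1 is O(1)

Therefore, the order from fastest to slowest is: D > B > A > C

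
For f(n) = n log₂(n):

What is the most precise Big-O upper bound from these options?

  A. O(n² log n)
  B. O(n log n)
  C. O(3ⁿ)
B

f(n) = n log₂(n) is O(n log n).
All listed options are valid Big-O bounds (upper bounds),
but O(n log n) is the tightest (smallest valid bound).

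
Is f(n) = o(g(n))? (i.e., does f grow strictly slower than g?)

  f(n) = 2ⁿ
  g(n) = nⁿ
True

f(n) = 2ⁿ is O(2ⁿ), and g(n) = nⁿ is O(nⁿ).
Since O(2ⁿ) grows strictly slower than O(nⁿ), f(n) = o(g(n)) is true.
This means lim(n→∞) f(n)/g(n) = 0.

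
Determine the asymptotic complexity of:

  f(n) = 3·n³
O(n³)

The dominant term in 3·n³ is 3·n³, which is Θ(n³).
Constants are absorbed, so the tightest bound is O(n³).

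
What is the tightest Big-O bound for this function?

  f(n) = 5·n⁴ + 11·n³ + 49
O(n⁴)

The dominant term in 5·n⁴ + 11·n³ + 49 is 5·n⁴, which is Θ(n⁴).
Lower-order terms (11·n³, 49) are asymptotically negligible.
Constants are absorbed, so the tightest bound is O(n⁴).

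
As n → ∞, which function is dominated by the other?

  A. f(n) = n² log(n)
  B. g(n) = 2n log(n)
B

f(n) = n² log(n) is O(n² log n), while g(n) = 2n log(n) is O(n log n).
Since O(n log n) grows slower than O(n² log n), g(n) is dominated.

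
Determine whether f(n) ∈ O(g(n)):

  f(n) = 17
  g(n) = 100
True

f(n) = 17 and g(n) = 100 are both O(1).
Big-O permits equal growth rates (f ≤ c·g for some c), so f(n) = O(g(n)) is true.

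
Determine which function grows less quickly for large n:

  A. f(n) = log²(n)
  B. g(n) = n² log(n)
A

f(n) = log²(n) is O(log² n), while g(n) = n² log(n) is O(n² log n).
Since O(log² n) grows slower than O(n² log n), f(n) is dominated.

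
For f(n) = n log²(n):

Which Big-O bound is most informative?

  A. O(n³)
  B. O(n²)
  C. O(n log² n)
C

f(n) = n log²(n) is O(n log² n).
All listed options are valid Big-O bounds (upper bounds),
but O(n log² n) is the tightest (smallest valid bound).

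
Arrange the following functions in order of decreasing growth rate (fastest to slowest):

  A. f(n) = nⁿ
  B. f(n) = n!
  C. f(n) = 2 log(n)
A > B > C

Comparing growth rates:
A = nⁿ is O(nⁿ)
B = n! is O(n!)
C = 2 log(n) is O(log n)

Therefore, the order from fastest to slowest is: A > B > C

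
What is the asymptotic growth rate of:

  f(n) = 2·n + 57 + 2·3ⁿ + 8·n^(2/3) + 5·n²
Θ(3ⁿ)

Order the terms by growth rate: 57 ≺ 8·n^(2/3) ≺ 2·n ≺ 5·n² ≺ 2·3ⁿ.
The fastest-growing term 2·3ⁿ dominates as n → ∞; dropping its constant factor gives Θ(3ⁿ).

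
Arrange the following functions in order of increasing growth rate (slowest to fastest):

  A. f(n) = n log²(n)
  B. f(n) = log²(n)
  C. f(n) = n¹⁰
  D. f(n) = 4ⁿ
B < A < C < D

Comparing growth rates:
B = log²(n) is O(log² n)
A = n log²(n) is O(n log² n)
C = n¹⁰ is O(n¹⁰)
D = 4ⁿ is O(4ⁿ)

Therefore, the order from slowest to fastest is: B < A < C < D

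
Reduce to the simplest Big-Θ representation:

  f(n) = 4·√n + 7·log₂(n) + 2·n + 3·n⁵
Θ(n⁵)

Order the terms by growth rate: 7·log₂(n) ≺ 4·√n ≺ 2·n ≺ 3·n⁵.
The fastest-growing term 3·n⁵ dominates as n → ∞; dropping its constant factor gives Θ(n⁵).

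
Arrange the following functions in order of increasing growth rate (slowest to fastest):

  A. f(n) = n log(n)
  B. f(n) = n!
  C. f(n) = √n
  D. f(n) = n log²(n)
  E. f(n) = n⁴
C < A < D < E < B

Comparing growth rates:
C = √n is O(√n)
A = n log(n) is O(n log n)
D = n log²(n) is O(n log² n)
E = n⁴ is O(n⁴)
B = n! is O(n!)

Therefore, the order from slowest to fastest is: C < A < D < E < B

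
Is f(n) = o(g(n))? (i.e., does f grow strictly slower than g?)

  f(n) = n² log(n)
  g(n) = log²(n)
False

f(n) = n² log(n) is O(n² log n), and g(n) = log²(n) is O(log² n).
Since O(n² log n) grows faster than or equal to O(log² n), f(n) = o(g(n)) is false.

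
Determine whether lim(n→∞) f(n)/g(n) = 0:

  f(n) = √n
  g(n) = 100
False

f(n) = √n is O(√n), and g(n) = 100 is O(1).
Since O(√n) grows faster than or equal to O(1), f(n) = o(g(n)) is false.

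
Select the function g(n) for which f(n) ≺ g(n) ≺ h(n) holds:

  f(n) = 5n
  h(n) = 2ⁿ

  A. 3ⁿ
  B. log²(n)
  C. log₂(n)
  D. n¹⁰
D

We need g(n) with 5n = o(g(n)) and g(n) = o(2ⁿ), i.e. O(n) ≺ g ≺ O(2ⁿ).
Check each option:
  A. 3ⁿ — O(3ⁿ) does not grow strictly slower than h(n)
  B. log²(n) — O(log² n) does not grow strictly faster than f(n)
  C. log₂(n) — O(log n) does not grow strictly faster than f(n)
  D. n¹⁰ — O(n¹⁰) is strictly between O(n) and O(2ⁿ) ✓

Only option D (n¹⁰) lies strictly between.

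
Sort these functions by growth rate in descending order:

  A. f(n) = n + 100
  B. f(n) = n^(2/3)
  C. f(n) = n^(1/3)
A > B > C

Comparing growth rates:
A = n + 100 is O(n)
B = n^(2/3) is O(n^(2/3))
C = n^(1/3) is O(n^(1/3))

Therefore, the order from fastest to slowest is: A > B > C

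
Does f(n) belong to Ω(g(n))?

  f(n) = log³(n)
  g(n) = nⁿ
False

f(n) = log³(n) is O(log³ n), and g(n) = nⁿ is O(nⁿ).
Since O(log³ n) grows slower than O(nⁿ), f(n) = Ω(g(n)) is false.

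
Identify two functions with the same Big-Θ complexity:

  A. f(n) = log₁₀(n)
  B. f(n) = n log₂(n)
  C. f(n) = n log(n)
B and C

Examining each function:
  A. log₁₀(n) is O(log n)
  B. n log₂(n) is O(n log n)
  C. n log(n) is O(n log n)

Functions B and C both have the same complexity class.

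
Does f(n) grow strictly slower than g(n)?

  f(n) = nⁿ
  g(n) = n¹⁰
False

f(n) = nⁿ is O(nⁿ), and g(n) = n¹⁰ is O(n¹⁰).
Since O(nⁿ) grows faster than or equal to O(n¹⁰), f(n) = o(g(n)) is false.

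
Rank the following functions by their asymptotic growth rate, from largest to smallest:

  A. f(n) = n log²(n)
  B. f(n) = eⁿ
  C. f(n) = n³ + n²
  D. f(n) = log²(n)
B > C > A > D

Comparing growth rates:
B = eⁿ is O(eⁿ)
C = n³ + n² is O(n³)
A = n log²(n) is O(n log² n)
D = log²(n) is O(log² n)

Therefore, the order from fastest to slowest is: B > C > A > D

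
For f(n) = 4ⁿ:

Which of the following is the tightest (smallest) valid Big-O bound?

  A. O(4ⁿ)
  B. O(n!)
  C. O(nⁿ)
A

f(n) = 4ⁿ is O(4ⁿ).
All listed options are valid Big-O bounds (upper bounds),
but O(4ⁿ) is the tightest (smallest valid bound).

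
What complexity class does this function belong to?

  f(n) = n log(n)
O(n log n)

The dominant term in n log(n) is n log(n), which is Θ(n log n).
Constants are absorbed, so the tightest bound is O(n log n).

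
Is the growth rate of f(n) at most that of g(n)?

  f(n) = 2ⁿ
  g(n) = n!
True

f(n) = 2ⁿ is O(2ⁿ), and g(n) = n! is O(n!).
Since O(2ⁿ) ⊆ O(n!) (f grows no faster than g), f(n) = O(g(n)) is true.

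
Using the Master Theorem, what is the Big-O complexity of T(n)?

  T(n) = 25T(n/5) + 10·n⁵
Θ(n⁵)

Master Theorem: a = 25, b = 5, f(n) = 10·n⁵.
Compute the critical exponent d = log₅(25) = 2.
Compare f(n) = Θ(n⁵) against n^d:
  k = 5 > d = 2, so f(n) = Ω(n^(d+ε)) — Case 3.
  Regularity: a·(n/b)^5/n^5 = a/b^5 = 25/3125 < 1 ✓.
  The top-level work dominates: T(n) = Θ(f(n)) = Θ(n⁵).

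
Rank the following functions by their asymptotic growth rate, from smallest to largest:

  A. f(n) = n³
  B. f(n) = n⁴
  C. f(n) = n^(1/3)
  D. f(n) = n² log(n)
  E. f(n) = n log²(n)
C < E < D < A < B

Comparing growth rates:
C = n^(1/3) is O(n^(1/3))
E = n log²(n) is O(n log² n)
D = n² log(n) is O(n² log n)
A = n³ is O(n³)
B = n⁴ is O(n⁴)

Therefore, the order from slowest to fastest is: C < E < D < A < B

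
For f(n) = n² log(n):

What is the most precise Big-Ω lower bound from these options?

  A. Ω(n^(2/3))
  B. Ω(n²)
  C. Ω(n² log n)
C

f(n) = n² log(n) is Ω(n² log n).
All listed options are valid Big-Ω bounds (lower bounds),
but Ω(n² log n) is the tightest (largest valid bound).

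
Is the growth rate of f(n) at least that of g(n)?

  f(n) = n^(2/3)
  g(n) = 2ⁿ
False

f(n) = n^(2/3) is O(n^(2/3)), and g(n) = 2ⁿ is O(2ⁿ).
Since O(n^(2/3)) grows slower than O(2ⁿ), f(n) = Ω(g(n)) is false.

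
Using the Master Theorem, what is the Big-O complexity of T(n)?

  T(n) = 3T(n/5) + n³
Θ(n³)

Master Theorem: a = 3, b = 5, f(n) = n³.
Compute the critical exponent d = log₅(3) = 0.683.
Compare f(n) = Θ(n³) against n^d:
  k = 3 > d = 0.683, so f(n) = Ω(n^(d+ε)) — Case 3.
  Regularity: a·(n/b)^3/n^3 = a/b^3 = 3/125 < 1 ✓.
  The top-level work dominates: T(n) = Θ(f(n)) = Θ(n³).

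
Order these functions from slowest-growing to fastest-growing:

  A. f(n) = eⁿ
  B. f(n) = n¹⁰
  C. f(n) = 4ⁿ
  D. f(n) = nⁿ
B < A < C < D

Comparing growth rates:
B = n¹⁰ is O(n¹⁰)
A = eⁿ is O(eⁿ)
C = 4ⁿ is O(4ⁿ)
D = nⁿ is O(nⁿ)

Therefore, the order from slowest to fastest is: B < A < C < D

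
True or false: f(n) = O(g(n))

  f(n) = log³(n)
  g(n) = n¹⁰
True

f(n) = log³(n) is O(log³ n), and g(n) = n¹⁰ is O(n¹⁰).
Since O(log³ n) ⊆ O(n¹⁰) (f grows no faster than g), f(n) = O(g(n)) is true.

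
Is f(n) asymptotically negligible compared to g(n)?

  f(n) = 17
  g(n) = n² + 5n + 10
True

f(n) = 17 is O(1), and g(n) = n² + 5n + 10 is O(n²).
Since O(1) grows strictly slower than O(n²), f(n) = o(g(n)) is true.
This means lim(n→∞) f(n)/g(n) = 0.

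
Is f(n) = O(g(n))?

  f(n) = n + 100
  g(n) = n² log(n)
True

f(n) = n + 100 is O(n), and g(n) = n² log(n) is O(n² log n).
Since O(n) ⊆ O(n² log n) (f grows no faster than g), f(n) = O(g(n)) is true.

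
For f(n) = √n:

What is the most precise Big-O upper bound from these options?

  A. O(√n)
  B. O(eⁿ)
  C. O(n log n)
A

f(n) = √n is O(√n).
All listed options are valid Big-O bounds (upper bounds),
but O(√n) is the tightest (smallest valid bound).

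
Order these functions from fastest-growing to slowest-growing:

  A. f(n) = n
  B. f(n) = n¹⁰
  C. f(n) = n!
C > B > A

Comparing growth rates:
C = n! is O(n!)
B = n¹⁰ is O(n¹⁰)
A = n is O(n)

Therefore, the order from fastest to slowest is: C > B > A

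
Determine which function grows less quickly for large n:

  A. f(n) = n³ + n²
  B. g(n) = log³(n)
B

f(n) = n³ + n² is O(n³), while g(n) = log³(n) is O(log³ n).
Since O(log³ n) grows slower than O(n³), g(n) is dominated.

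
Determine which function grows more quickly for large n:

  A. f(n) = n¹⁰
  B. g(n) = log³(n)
A

f(n) = n¹⁰ is O(n¹⁰), while g(n) = log³(n) is O(log³ n).
Since O(n¹⁰) grows faster than O(log³ n), f(n) dominates.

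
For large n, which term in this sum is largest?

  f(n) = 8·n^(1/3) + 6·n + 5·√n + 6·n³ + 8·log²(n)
6·n³

Looking at each term:
  - 8·n^(1/3) is O(n^(1/3))
  - 6·n is O(n)
  - 5·√n is O(√n)
  - 6·n³ is O(n³)
  - 8·log²(n) is O(log² n)

The term 6·n³ (O(n³)) grows fastest and dominates all others.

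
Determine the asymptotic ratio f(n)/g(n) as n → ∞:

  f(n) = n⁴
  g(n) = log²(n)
∞

Since n⁴ (O(n⁴)) grows faster than log²(n) (O(log² n)),
the ratio f(n)/g(n) → ∞ as n → ∞.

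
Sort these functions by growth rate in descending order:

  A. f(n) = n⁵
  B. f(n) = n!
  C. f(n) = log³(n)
B > A > C

Comparing growth rates:
B = n! is O(n!)
A = n⁵ is O(n⁵)
C = log³(n) is O(log³ n)

Therefore, the order from fastest to slowest is: B > A > C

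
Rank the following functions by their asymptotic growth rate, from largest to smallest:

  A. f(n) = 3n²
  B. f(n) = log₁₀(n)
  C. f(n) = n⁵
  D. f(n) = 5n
C > A > D > B

Comparing growth rates:
C = n⁵ is O(n⁵)
A = 3n² is O(n²)
D = 5n is O(n)
B = log₁₀(n) is O(log n)

Therefore, the order from fastest to slowest is: C > A > D > B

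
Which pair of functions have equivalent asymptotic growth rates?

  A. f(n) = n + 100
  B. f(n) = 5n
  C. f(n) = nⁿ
A and B

Examining each function:
  A. n + 100 is O(n)
  B. 5n is O(n)
  C. nⁿ is O(nⁿ)

Functions A and B both have the same complexity class.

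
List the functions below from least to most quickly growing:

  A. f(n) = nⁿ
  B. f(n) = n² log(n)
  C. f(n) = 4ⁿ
B < C < A

Comparing growth rates:
B = n² log(n) is O(n² log n)
C = 4ⁿ is O(4ⁿ)
A = nⁿ is O(nⁿ)

Therefore, the order from slowest to fastest is: B < C < A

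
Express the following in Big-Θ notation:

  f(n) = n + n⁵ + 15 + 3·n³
Θ(n⁵)

Order the terms by growth rate: 15 ≺ n ≺ 3·n³ ≺ n⁵.
The fastest-growing term n⁵ dominates as n → ∞; dropping its constant factor gives Θ(n⁵).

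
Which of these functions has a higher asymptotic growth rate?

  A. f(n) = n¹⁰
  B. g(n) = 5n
A

f(n) = n¹⁰ is O(n¹⁰), while g(n) = 5n is O(n).
Since O(n¹⁰) grows faster than O(n), f(n) dominates.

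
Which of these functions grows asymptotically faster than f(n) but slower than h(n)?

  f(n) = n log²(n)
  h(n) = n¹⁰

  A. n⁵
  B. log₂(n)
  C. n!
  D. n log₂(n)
A

We need g(n) with n log²(n) = o(g(n)) and g(n) = o(n¹⁰), i.e. O(n log² n) ≺ g ≺ O(n¹⁰).
Check each option:
  A. n⁵ — O(n⁵) is strictly between O(n log² n) and O(n¹⁰) ✓
  B. log₂(n) — O(log n) does not grow strictly faster than f(n)
  C. n! — O(n!) does not grow strictly slower than h(n)
  D. n log₂(n) — O(n log n) does not grow strictly faster than f(n)

Only option A (n⁵) lies strictly between.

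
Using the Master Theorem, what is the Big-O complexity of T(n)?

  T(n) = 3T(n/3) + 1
Θ(n)

Master Theorem: a = 3, b = 3, f(n) = 1.
Compute the critical exponent d = log₃(3) = 1.
Compare f(n) = Θ(1) against n^d:
  k = 0 < d = 1, so f(n) = O(n^(d-ε)) — Case 1.
  The recursion cost dominates: T(n) = Θ(n^d) = Θ(n).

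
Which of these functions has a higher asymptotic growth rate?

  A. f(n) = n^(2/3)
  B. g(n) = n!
B

f(n) = n^(2/3) is O(n^(2/3)), while g(n) = n! is O(n!).
Since O(n!) grows faster than O(n^(2/3)), g(n) dominates.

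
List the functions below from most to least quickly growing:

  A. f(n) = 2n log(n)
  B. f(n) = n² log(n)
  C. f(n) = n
B > A > C

Comparing growth rates:
B = n² log(n) is O(n² log n)
A = 2n log(n) is O(n log n)
C = n is O(n)

Therefore, the order from fastest to slowest is: B > A > C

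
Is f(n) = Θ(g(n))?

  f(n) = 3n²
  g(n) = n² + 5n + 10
True

f(n) = 3n² and g(n) = n² + 5n + 10 are both O(n²).
Since they have the same asymptotic growth rate, f(n) = Θ(g(n)) is true.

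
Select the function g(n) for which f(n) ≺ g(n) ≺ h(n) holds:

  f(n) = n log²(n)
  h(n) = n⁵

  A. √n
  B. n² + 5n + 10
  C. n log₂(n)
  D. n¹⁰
B

We need g(n) with n log²(n) = o(g(n)) and g(n) = o(n⁵), i.e. O(n log² n) ≺ g ≺ O(n⁵).
Check each option:
  A. √n — O(√n) does not grow strictly faster than f(n)
  B. n² + 5n + 10 — O(n²) is strictly between O(n log² n) and O(n⁵) ✓
  C. n log₂(n) — O(n log n) does not grow strictly faster than f(n)
  D. n¹⁰ — O(n¹⁰) does not grow strictly slower than h(n)

Only option B (n² + 5n + 10) lies strictly between.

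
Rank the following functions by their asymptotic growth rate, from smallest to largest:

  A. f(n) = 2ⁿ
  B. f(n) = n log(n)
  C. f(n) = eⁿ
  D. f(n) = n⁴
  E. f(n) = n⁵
B < D < E < A < C

Comparing growth rates:
B = n log(n) is O(n log n)
D = n⁴ is O(n⁴)
E = n⁵ is O(n⁵)
A = 2ⁿ is O(2ⁿ)
C = eⁿ is O(eⁿ)

Therefore, the order from slowest to fastest is: B < D < E < A < C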